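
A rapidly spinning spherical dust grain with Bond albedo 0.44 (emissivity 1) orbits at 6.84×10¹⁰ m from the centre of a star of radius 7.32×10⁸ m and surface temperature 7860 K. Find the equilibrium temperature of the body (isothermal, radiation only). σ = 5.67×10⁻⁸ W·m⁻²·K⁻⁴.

T ≈ 497 K

The star's surface emits σT_*⁴; at distance d the flux is S = σT_*⁴(R_*/d)².
S = 5.67×10⁻⁸·(7860)⁴·(7.32×10⁸/6.84×10¹⁰)² = 24780 W/m².
For an isothermal sphere T⁴ = (1−a)S/(4σ) = 6.120×10¹⁰ K⁴.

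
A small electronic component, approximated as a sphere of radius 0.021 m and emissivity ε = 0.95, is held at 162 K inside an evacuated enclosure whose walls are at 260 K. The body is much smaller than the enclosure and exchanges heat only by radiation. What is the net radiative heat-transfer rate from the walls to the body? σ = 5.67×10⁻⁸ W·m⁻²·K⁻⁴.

P_net ≈ 1.16 W

For a small grey body in a large enclosure: P_net = εσA(T_body⁴ − T_wall⁴).
A = 4πr² = 0.005542 m²; T_body⁴ − T_wall⁴ = 6.887×10⁸ − 4.570×10⁹ = -3.881×10⁹ K⁴.
|P_net| = 0.95·5.67×10⁻⁸·0.005542·3.881×10⁹.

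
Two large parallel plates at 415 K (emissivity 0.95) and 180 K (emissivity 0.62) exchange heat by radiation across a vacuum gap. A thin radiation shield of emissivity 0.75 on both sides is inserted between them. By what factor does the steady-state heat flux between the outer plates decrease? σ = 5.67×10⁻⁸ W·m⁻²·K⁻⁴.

factor ≈ 2.00

Without shield: q₀ = σΔ(T⁴)/(1/ε₁+1/ε₂−1) with denominator 1.666.
With shield the two gaps are in series; the resistances add: (1/ε₁+1/ε_s−1)+(1/ε_s+1/ε₂−1) = 1.386+1.946 = 3.332.
Heat-flux ratio q₀/q = 3.332/1.666.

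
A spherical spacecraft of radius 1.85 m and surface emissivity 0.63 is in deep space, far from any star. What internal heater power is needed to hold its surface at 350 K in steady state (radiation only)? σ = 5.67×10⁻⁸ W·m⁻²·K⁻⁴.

P ≈ 23100 W

P = εσ·4πr²·T⁴.
4πr² = 43.01 m²; T⁴ = 1.501×10¹⁰ K⁴.
P = 0.63·5.67×10⁻⁸·43.01·1.501×10¹⁰.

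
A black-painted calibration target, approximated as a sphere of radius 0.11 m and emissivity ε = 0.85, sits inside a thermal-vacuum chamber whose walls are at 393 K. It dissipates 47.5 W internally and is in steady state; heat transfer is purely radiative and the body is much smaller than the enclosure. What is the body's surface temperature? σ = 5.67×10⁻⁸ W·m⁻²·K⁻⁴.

For a small grey body in a large enclosure, net radiated power = εσA(T⁴ − T_w⁴).
Steady state: P = εσA(T⁴ − T_w⁴) with A = 4πr² = 0.1521 m².
T⁴ = P/(εσA) + T_w⁴ = 47.5/(0.85·5.67×10⁻⁸·0.1521) + (393)⁴
    = 6.482×10⁹ + 2.385×10¹⁰ = 3.034×10¹⁰ K⁴.

T ≈ 417 K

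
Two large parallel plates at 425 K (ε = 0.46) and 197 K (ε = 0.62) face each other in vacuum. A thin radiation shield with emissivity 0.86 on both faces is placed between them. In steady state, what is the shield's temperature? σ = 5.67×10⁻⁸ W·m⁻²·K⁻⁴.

In steady state the net flux on the hot side equals that on the cold side.
σ(T₁⁴−T_s⁴)/D₁ = σ(T_s⁴−T₂⁴)/D₂, with D₁ = 1/ε₁+1/ε_s−1 = 2.337, D₂ = 1/ε_s+1/ε₂−1 = 1.776.
Solve for T_s⁴: T_s⁴ = (D₂·T₁⁴ + D₁·T₂⁴)/(D₁+D₂) = 1.494×10¹⁰ K⁴.

T_s ≈ 350 K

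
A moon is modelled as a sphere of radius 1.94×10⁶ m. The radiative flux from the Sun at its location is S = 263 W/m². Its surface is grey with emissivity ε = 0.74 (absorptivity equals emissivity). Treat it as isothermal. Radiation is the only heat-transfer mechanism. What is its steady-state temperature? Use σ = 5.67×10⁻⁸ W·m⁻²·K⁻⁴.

T ≈ 185 K

At equilibrium, absorbed power = emitted power.
Absorbing cross-section = πr² = 1.182×10¹³ m²; emitting surface = 4πr² = 4.729×10¹³ m² (ratio 4).
εS·A_cross = εσ·A_surf·T⁴  ⇒  T⁴ = S/(4σ)   (ε cancels).
T⁴ = 263/(4·5.67×10⁻⁸) = 1.160×10⁹ K⁴.
T = (1.160×10⁹)^(1/4).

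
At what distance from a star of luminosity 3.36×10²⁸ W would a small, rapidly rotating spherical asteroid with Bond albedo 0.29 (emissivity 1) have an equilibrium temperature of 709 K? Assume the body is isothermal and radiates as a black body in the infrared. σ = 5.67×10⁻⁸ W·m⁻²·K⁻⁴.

d ≈ 1.82×10¹¹ m

For an isothermal black-emitting sphere, (1−a)S·πr² = σ·4πr²·T⁴ ⇒ S = 4σT⁴/(1−a).
S = 4·5.67×10⁻⁸·(709)⁴/0.710 = 80720 W/m².
Flux falls as S = L/(4πd²), so d = √(L/(4πS)) = √(3.36×10²⁸/(4π·80720)).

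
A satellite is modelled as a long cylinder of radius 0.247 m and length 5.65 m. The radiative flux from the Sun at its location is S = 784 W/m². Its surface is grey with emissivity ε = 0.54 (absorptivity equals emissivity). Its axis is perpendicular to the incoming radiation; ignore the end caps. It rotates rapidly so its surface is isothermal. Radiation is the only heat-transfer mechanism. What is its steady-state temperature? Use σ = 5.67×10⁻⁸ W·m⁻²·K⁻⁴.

At equilibrium, absorbed power = emitted power.
Absorbing cross-section = 2rL = 2.791 m²; emitting surface = 2πrL = 8.768 m² (ratio π).
εS·A_cross = εσ·A_surf·T⁴  ⇒  T⁴ = S/(πσ)   (ε cancels).
T⁴ = 784/(π·5.67×10⁻⁸) = 4.401×10⁹ K⁴.
T = (4.401×10⁹)^(1/4).

T ≈ 258 K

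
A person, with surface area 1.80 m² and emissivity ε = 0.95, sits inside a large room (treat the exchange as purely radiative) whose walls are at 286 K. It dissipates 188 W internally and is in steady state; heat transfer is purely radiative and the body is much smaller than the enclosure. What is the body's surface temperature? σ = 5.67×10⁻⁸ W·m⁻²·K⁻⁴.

For a small grey body in a large enclosure, net radiated power = εσA(T⁴ − T_w⁴).
Steady state: P = εσA(T⁴ − T_w⁴) with A = 1.80 m².
T⁴ = P/(εσA) + T_w⁴ = 188/(0.95·5.67×10⁻⁸·1.800) + (286)⁴
    = 1.939×10⁹ + 6.691×10⁹ = 8.630×10⁹ K⁴.

T ≈ 305 K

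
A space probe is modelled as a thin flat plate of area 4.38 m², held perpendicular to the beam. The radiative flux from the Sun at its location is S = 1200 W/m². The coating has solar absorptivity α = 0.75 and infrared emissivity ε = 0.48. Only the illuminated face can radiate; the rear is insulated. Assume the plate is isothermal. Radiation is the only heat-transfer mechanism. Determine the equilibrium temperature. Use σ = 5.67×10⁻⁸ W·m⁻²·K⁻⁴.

T ≈ 426 K

At equilibrium, absorbed power = emitted power.
Absorbing cross-section = A = 4.380 m²; emitting surface = A = 4.380 m² (ratio 1).
αS·A_cross = εσ·A_surf·T⁴  ⇒  T⁴ = αS/(ε·1σ).
T⁴ = 0.750·1200/(0.48·1·5.67×10⁻⁸) = 3.307×10¹⁰ K⁴.
T = (3.307×10¹⁰)^(1/4).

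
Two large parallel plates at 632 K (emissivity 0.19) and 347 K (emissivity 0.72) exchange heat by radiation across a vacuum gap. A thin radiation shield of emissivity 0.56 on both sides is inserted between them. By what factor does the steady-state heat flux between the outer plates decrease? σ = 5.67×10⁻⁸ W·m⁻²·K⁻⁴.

Without shield: q₀ = σΔ(T⁴)/(1/ε₁+1/ε₂−1) with denominator 5.652.
With shield the two gaps are in series; the resistances add: (1/ε₁+1/ε_s−1)+(1/ε_s+1/ε₂−1) = 6.049+2.175 = 8.223.
Heat-flux ratio q₀/q = 8.223/5.652.

factor ≈ 1.45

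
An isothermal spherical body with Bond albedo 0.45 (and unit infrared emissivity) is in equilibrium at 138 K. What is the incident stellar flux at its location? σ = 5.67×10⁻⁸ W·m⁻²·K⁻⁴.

(1−a)S·πr² = σ·4πr²·T⁴ ⇒ S = 4σT⁴/(1−a).
S = 4·5.67×10⁻⁸·3.627×10⁸/0.550.

S ≈ 150 W/m²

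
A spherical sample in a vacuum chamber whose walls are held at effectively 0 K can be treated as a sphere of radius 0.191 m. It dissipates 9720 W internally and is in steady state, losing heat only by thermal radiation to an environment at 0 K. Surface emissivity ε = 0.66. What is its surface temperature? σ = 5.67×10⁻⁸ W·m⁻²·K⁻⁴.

Steady state: internal power = radiated power, P = εσA T⁴.
Radiating area A = 4πr² = 0.4584 m².
T⁴ = P/(εσA) = 9720/(0.66·5.67×10⁻⁸·0.4584) = 5.666×10¹¹ K⁴.
T = (5.666×10¹¹)^(1/4).

T ≈ 868 K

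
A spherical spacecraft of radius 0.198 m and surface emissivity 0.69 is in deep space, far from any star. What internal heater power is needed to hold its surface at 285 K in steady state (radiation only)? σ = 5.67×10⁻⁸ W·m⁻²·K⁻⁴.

P = εσ·4πr²·T⁴.
4πr² = 0.4927 m²; T⁴ = 6.598×10⁹ K⁴.
P = 0.69·5.67×10⁻⁸·0.4927·6.598×10⁹.

P ≈ 127 W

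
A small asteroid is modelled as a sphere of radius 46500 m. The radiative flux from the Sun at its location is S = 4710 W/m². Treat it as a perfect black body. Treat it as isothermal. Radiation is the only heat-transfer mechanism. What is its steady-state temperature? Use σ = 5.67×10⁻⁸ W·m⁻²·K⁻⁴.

At equilibrium, absorbed power = emitted power.
Absorbing cross-section = πr² = 6.793×10⁹ m²; emitting surface = 4πr² = 2.717×10¹⁰ m² (ratio 4).
S·A_cross = εσ·A_surf·T⁴  ⇒  T⁴ = S/(4σ).
T⁴ = 1.00·4710/(4·5.67×10⁻⁸) = 2.077×10¹⁰ K⁴.
T = (2.077×10¹⁰)^(1/4).

T ≈ 380 K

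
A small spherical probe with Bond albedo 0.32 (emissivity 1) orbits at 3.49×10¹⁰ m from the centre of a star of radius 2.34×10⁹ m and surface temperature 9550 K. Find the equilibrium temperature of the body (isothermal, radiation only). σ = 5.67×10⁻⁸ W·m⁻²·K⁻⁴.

The star's surface emits σT_*⁴; at distance d the flux is S = σT_*⁴(R_*/d)².
S = 5.67×10⁻⁸·(9550)⁴·(2.34×10⁹/3.49×10¹⁰)² = 2.120×10⁶ W/m².
For an isothermal sphere T⁴ = (1−a)S/(4σ) = 6.357×10¹² K⁴.

T ≈ 1590 K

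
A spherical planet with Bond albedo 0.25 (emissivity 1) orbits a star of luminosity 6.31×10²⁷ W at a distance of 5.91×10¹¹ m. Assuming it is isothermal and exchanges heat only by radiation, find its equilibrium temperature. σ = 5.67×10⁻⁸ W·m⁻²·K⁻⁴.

T ≈ 263 K

First find the stellar flux at distance d: S = L/(4πd²) = 6.31×10²⁷/(4π·(5.91×10¹¹)²) = 1438 W/m².
For an isothermal sphere, absorbed (1−a)S·πr² = emitted σ·4πr²·T⁴, so T⁴ = (1−a)S/(4σ).
T⁴ = 0.750·1438/(4·5.67×10⁻⁸) = 4.754×10⁹ K⁴.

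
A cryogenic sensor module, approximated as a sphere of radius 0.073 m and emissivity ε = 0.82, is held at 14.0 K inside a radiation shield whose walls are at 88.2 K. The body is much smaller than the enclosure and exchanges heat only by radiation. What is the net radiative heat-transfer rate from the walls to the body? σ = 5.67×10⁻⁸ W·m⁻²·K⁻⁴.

P_net ≈ 0.188 W

For a small grey body in a large enclosure: P_net = εσA(T_body⁴ − T_wall⁴).
A = 4πr² = 0.06697 m²; T_body⁴ − T_wall⁴ = 38420 − 6.052×10⁷ = -6.048×10⁷ K⁴.
|P_net| = 0.82·5.67×10⁻⁸·0.06697·6.048×10⁷.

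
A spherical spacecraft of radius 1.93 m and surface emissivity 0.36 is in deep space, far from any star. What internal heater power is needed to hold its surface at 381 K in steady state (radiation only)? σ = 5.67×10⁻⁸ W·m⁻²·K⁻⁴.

P ≈ 20100 W

P = εσ·4πr²·T⁴.
4πr² = 46.81 m²; T⁴ = 2.107×10¹⁰ K⁴.
P = 0.36·5.67×10⁻⁸·46.81·2.107×10¹⁰.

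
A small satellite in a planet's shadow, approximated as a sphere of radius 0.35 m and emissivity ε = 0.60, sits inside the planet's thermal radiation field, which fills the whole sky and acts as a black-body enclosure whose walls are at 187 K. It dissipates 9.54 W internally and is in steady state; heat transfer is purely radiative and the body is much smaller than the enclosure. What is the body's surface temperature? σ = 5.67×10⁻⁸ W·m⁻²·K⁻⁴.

For a small grey body in a large enclosure, net radiated power = εσA(T⁴ − T_w⁴).
Steady state: P = εσA(T⁴ − T_w⁴) with A = 4πr² = 1.539 m².
T⁴ = P/(εσA) + T_w⁴ = 9.54/(0.60·5.67×10⁻⁸·1.539) + (187)⁴
    = 1.822×10⁸ + 1.223×10⁹ = 1.405×10⁹ K⁴.

T ≈ 194 K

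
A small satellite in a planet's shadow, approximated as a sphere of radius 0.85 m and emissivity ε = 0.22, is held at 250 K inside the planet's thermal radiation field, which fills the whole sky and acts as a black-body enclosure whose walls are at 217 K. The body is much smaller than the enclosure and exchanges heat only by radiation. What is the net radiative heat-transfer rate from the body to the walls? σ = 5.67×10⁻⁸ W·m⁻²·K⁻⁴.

P_net ≈ 191 W

For a small grey body in a large enclosure: P_net = εσA(T_body⁴ − T_wall⁴).
A = 4πr² = 9.079 m²; T_body⁴ − T_wall⁴ = 3.906×10⁹ − 2.217×10⁹ = 1.689×10⁹ K⁴.
|P_net| = 0.22·5.67×10⁻⁸·9.079·1.689×10⁹.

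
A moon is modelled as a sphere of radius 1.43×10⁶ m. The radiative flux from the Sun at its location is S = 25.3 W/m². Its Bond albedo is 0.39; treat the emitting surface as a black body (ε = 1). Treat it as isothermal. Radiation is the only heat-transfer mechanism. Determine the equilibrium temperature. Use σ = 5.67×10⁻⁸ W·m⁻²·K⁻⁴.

At equilibrium, absorbed power = emitted power.
Absorbing cross-section = πr² = 6.424×10¹² m²; emitting surface = 4πr² = 2.570×10¹³ m² (ratio 4).
(1−a)S·A_cross = εσ·A_surf·T⁴  ⇒  T⁴ = (1−a)S/(4σ).
T⁴ = 0.610·25.3/(4·5.67×10⁻⁸) = 6.805×10⁷ K⁴.
T = (6.805×10⁷)^(1/4).

T ≈ 90.8 K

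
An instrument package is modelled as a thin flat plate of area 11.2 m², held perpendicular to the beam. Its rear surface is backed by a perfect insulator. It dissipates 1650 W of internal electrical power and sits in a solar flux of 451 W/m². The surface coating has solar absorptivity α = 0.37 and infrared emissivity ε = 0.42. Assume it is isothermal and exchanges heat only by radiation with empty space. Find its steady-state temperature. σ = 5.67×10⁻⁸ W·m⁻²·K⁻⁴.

T ≈ 339 K

At steady state, absorbed solar power + internal power = radiated power.
Absorbed: α·S·A_cross = 0.37·451·11.20 = 1869 W (cross-section A).
Total input = 1869 + 1650 = 3519 W.
Radiated: εσ·A_surf·T⁴ with A_surf = A = 11.20 m².
T⁴ = 3519/(0.42·5.67×10⁻⁸·11.20) = 1.319×10¹⁰ K⁴.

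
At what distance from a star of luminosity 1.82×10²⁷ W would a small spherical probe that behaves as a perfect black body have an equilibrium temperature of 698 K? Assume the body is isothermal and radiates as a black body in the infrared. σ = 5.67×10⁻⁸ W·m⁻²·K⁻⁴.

For an isothermal black-emitting sphere, (1−a)S·πr² = σ·4πr²·T⁴ ⇒ S = 4σT⁴/(1−a).
S = 4·5.67×10⁻⁸·(698)⁴/1.00 = 53840 W/m².
Flux falls as S = L/(4πd²), so d = √(L/(4πS)) = √(1.82×10²⁷/(4π·53840)).

d ≈ 5.19×10¹⁰ m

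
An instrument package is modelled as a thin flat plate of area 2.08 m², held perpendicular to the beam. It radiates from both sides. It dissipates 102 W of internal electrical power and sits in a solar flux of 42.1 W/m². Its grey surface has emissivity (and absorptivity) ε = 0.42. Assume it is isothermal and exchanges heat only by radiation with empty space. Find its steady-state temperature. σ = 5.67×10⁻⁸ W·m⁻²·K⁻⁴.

T ≈ 193 K

At steady state, absorbed solar power + internal power = radiated power.
Absorbed: α·S·A_cross = 0.42·42.1·2.080 = 36.78 W (cross-section A).
Total input = 36.78 + 102 = 138.8 W.
Radiated: εσ·A_surf·T⁴ with A_surf = 2A = 4.160 m².
T⁴ = 138.8/(0.42·5.67×10⁻⁸·4.160) = 1.401×10⁹ K⁴.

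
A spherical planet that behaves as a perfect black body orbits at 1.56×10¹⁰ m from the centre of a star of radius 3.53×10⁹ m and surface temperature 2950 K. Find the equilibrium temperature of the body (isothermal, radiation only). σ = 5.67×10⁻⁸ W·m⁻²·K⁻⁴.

The star's surface emits σT_*⁴; at distance d the flux is S = σT_*⁴(R_*/d)².
S = 5.67×10⁻⁸·(2950)⁴·(3.53×10⁹/1.56×10¹⁰)² = 2.199×10⁵ W/m².
For an isothermal sphere T⁴ = (1−a)S/(4σ) = 9.695×10¹¹ K⁴.

T ≈ 992 K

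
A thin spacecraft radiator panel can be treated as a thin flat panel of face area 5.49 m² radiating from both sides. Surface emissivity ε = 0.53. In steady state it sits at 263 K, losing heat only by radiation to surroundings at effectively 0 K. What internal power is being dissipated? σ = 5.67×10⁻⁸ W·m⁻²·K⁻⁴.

Steady state: P = εσA T⁴.
A = 2·5.49 = 10.98 m²; T⁴ = (263)⁴ = 4.784×10⁹ K⁴.
P = 0.53 × 5.67×10⁻⁸ × 10.98 × 4.784×10⁹.

P ≈ 1580 W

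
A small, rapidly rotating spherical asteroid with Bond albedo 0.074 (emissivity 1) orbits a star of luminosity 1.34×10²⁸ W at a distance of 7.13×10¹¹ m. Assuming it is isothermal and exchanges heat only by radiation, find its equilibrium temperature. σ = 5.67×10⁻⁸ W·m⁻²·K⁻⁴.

First find the stellar flux at distance d: S = L/(4πd²) = 1.34×10²⁸/(4π·(7.13×10¹¹)²) = 2098 W/m².
For an isothermal sphere, absorbed (1−a)S·πr² = emitted σ·4πr²·T⁴, so T⁴ = (1−a)S/(4σ).
T⁴ = 0.926·2098/(4·5.67×10⁻⁸) = 8.564×10⁹ K⁴.

T ≈ 304 K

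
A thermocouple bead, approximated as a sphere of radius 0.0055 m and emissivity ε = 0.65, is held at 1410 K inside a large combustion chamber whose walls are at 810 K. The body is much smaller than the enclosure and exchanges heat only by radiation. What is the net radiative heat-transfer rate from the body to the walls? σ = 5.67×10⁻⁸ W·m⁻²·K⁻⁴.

P_net ≈ 49.3 W

For a small grey body in a large enclosure: P_net = εσA(T_body⁴ − T_wall⁴).
A = 4πr² = 3.801×10⁻⁴ m²; T_body⁴ − T_wall⁴ = 3.953×10¹² − 4.305×10¹¹ = 3.522×10¹² K⁴.
|P_net| = 0.65·5.67×10⁻⁸·3.801×10⁻⁴·3.522×10¹².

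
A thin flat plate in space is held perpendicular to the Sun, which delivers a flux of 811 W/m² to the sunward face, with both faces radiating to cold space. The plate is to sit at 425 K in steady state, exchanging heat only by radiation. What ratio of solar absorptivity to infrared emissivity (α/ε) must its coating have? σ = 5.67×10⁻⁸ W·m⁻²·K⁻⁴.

Balance: αS·A = εσ·2A·T⁴ ⇒ α/ε = 2σT⁴/S.
α/ε = 2·5.67×10⁻⁸·(425)⁴/811 = 2·5.67×10⁻⁸·3.263×10¹⁰/811.

α/ε ≈ 4.56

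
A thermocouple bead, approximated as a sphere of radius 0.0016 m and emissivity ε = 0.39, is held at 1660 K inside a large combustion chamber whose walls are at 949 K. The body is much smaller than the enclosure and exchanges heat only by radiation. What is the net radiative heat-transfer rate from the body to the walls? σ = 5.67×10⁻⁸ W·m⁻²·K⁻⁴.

For a small grey body in a large enclosure: P_net = εσA(T_body⁴ − T_wall⁴).
A = 4πr² = 3.217×10⁻⁵ m²; T_body⁴ − T_wall⁴ = 7.593×10¹² − 8.111×10¹¹ = 6.782×10¹² K⁴.
|P_net| = 0.39·5.67×10⁻⁸·3.217×10⁻⁵·6.782×10¹².

P_net ≈ 4.82 W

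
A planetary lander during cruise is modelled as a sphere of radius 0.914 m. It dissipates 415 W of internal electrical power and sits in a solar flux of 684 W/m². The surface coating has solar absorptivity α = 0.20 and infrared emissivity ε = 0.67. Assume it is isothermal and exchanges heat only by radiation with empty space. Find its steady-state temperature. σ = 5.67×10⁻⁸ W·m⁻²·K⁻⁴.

T ≈ 210 K

At steady state, absorbed solar power + internal power = radiated power.
Absorbed: α·S·A_cross = 0.20·684·2.624 = 359.0 W (cross-section πr²).
Total input = 359.0 + 415 = 774.0 W.
Radiated: εσ·A_surf·T⁴ with A_surf = 4πr² = 10.50 m².
T⁴ = 774.0/(0.67·5.67×10⁻⁸·10.50) = 1.941×10⁹ K⁴.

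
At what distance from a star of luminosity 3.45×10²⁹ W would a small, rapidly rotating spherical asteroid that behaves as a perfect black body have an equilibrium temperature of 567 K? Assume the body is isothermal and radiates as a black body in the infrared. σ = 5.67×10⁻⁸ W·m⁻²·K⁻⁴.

d ≈ 1.08×10¹² m

For an isothermal black-emitting sphere, (1−a)S·πr² = σ·4πr²·T⁴ ⇒ S = 4σT⁴/(1−a).
S = 4·5.67×10⁻⁸·(567)⁴/1.00 = 23440 W/m².
Flux falls as S = L/(4πd²), so d = √(L/(4πS)) = √(3.45×10²⁹/(4π·23440)).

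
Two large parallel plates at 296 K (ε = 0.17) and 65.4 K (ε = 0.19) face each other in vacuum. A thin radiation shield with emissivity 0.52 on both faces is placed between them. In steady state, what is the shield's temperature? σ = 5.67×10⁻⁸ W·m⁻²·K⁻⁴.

In steady state the net flux on the hot side equals that on the cold side.
σ(T₁⁴−T_s⁴)/D₁ = σ(T_s⁴−T₂⁴)/D₂, with D₁ = 1/ε₁+1/ε_s−1 = 6.805, D₂ = 1/ε_s+1/ε₂−1 = 6.186.
Solve for T_s⁴: T_s⁴ = (D₂·T₁⁴ + D₁·T₂⁴)/(D₁+D₂) = 3.665×10⁹ K⁴.

T_s ≈ 246 K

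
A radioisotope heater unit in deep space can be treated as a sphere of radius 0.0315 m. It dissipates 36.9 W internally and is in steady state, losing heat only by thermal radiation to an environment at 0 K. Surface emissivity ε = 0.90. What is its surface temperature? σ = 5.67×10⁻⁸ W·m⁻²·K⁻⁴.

T ≈ 491 K

Steady state: internal power = radiated power, P = εσA T⁴.
Radiating area A = 4πr² = 0.01247 m².
T⁴ = P/(εσA) = 36.9/(0.90·5.67×10⁻⁸·0.01247) = 5.799×10¹⁰ K⁴.
T = (5.799×10¹⁰)^(1/4).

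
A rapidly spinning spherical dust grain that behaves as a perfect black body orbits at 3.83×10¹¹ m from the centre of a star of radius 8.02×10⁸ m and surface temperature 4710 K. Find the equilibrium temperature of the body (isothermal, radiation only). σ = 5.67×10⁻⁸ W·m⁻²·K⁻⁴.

The star's surface emits σT_*⁴; at distance d the flux is S = σT_*⁴(R_*/d)².
S = 5.67×10⁻⁸·(4710)⁴·(8.02×10⁸/3.83×10¹¹)² = 122.4 W/m².
For an isothermal sphere T⁴ = (1−a)S/(4σ) = 5.395×10⁸ K⁴.

T ≈ 152 K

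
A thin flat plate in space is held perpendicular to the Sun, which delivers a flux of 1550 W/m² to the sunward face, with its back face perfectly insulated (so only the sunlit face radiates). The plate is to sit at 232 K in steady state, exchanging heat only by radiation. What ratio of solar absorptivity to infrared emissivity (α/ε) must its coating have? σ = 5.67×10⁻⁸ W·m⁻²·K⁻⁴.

α/ε ≈ 0.106

Balance: αS·A = εσ·1A·T⁴ ⇒ α/ε = σT⁴/S.
α/ε = 5.67×10⁻⁸·(232)⁴/1550 = 5.67×10⁻⁸·2.897×10⁹/1550.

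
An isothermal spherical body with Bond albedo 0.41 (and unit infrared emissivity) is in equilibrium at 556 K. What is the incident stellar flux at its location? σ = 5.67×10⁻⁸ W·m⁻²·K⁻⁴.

(1−a)S·πr² = σ·4πr²·T⁴ ⇒ S = 4σT⁴/(1−a).
S = 4·5.67×10⁻⁸·9.557×10¹⁰/0.590.

S ≈ 36700 W/m²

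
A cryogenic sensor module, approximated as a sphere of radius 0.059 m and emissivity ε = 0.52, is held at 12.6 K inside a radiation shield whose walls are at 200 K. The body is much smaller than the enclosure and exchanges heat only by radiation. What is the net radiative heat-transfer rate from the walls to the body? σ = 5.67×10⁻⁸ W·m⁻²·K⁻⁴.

P_net ≈ 2.06 W

For a small grey body in a large enclosure: P_net = εσA(T_body⁴ − T_wall⁴).
A = 4πr² = 0.04374 m²; T_body⁴ − T_wall⁴ = 25200 − 1.600×10⁹ = -1.600×10⁹ K⁴.
|P_net| = 0.52·5.67×10⁻⁸·0.04374·1.600×10⁹.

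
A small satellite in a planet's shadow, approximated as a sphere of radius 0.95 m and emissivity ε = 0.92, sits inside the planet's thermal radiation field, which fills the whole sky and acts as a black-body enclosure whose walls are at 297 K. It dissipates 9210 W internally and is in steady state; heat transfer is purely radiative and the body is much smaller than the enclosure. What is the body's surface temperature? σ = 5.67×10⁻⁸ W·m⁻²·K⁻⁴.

For a small grey body in a large enclosure, net radiated power = εσA(T⁴ − T_w⁴).
Steady state: P = εσA(T⁴ − T_w⁴) with A = 4πr² = 11.34 m².
T⁴ = P/(εσA) + T_w⁴ = 9210/(0.92·5.67×10⁻⁸·11.34) + (297)⁴
    = 1.557×10¹⁰ + 7.781×10⁹ = 2.335×10¹⁰ K⁴.

T ≈ 391 K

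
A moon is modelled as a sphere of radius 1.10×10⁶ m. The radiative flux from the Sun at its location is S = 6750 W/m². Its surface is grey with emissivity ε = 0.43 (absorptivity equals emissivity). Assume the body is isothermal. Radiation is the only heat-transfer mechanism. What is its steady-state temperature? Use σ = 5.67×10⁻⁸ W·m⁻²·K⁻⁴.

T ≈ 415 K

At equilibrium, absorbed power = emitted power.
Absorbing cross-section = πr² = 3.801×10¹² m²; emitting surface = 4πr² = 1.521×10¹³ m² (ratio 4).
εS·A_cross = εσ·A_surf·T⁴  ⇒  T⁴ = S/(4σ)   (ε cancels).
T⁴ = 6750/(4·5.67×10⁻⁸) = 2.976×10¹⁰ K⁴.
T = (2.976×10¹⁰)^(1/4).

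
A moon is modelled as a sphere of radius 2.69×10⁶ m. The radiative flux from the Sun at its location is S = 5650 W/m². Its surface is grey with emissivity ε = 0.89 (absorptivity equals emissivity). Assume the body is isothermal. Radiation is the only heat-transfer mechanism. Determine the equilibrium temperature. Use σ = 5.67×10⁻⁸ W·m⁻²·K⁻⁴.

At equilibrium, absorbed power = emitted power.
Absorbing cross-section = πr² = 2.273×10¹³ m²; emitting surface = 4πr² = 9.093×10¹³ m² (ratio 4).
εS·A_cross = εσ·A_surf·T⁴  ⇒  T⁴ = S/(4σ)   (ε cancels).
T⁴ = 5650/(4·5.67×10⁻⁸) = 2.491×10¹⁰ K⁴.
T = (2.491×10¹⁰)^(1/4).

T ≈ 397 K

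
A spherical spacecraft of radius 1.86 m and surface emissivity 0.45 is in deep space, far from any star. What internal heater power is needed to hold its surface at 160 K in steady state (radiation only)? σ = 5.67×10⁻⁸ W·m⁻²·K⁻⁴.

P ≈ 727 W

P = εσ·4πr²·T⁴.
4πr² = 43.47 m²; T⁴ = 6.554×10⁸ K⁴.
P = 0.45·5.67×10⁻⁸·43.47·6.554×10⁸.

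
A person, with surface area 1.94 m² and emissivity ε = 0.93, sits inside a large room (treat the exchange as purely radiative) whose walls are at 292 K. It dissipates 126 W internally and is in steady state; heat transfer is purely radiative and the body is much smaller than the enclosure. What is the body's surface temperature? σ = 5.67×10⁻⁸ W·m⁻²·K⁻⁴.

For a small grey body in a large enclosure, net radiated power = εσA(T⁴ − T_w⁴).
Steady state: P = εσA(T⁴ − T_w⁴) with A = 1.94 m².
T⁴ = P/(εσA) + T_w⁴ = 126/(0.93·5.67×10⁻⁸·1.940) + (292)⁴
    = 1.232×10⁹ + 7.270×10⁹ = 8.502×10⁹ K⁴.

T ≈ 304 K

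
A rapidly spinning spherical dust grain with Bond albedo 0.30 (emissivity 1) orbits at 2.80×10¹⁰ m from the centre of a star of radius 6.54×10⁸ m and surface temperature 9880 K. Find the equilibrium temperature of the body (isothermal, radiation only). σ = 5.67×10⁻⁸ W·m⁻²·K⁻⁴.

The star's surface emits σT_*⁴; at distance d the flux is S = σT_*⁴(R_*/d)².
S = 5.67×10⁻⁸·(9880)⁴·(6.54×10⁸/2.80×10¹⁰)² = 2.947×10⁵ W/m².
For an isothermal sphere T⁴ = (1−a)S/(4σ) = 9.097×10¹¹ K⁴.

T ≈ 977 K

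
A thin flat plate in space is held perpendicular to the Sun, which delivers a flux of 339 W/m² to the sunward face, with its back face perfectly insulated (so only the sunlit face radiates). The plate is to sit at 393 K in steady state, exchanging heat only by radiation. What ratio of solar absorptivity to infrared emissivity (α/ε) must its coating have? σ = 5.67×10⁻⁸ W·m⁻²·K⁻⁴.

α/ε ≈ 3.99

Balance: αS·A = εσ·1A·T⁴ ⇒ α/ε = σT⁴/S.
α/ε = 5.67×10⁻⁸·(393)⁴/339 = 5.67×10⁻⁸·2.385×10¹⁰/339.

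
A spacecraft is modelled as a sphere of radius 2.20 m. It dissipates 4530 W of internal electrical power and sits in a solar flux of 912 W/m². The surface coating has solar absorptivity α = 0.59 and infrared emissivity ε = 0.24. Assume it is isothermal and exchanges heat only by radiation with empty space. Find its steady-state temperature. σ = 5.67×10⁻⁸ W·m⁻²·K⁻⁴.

T ≈ 352 K

At steady state, absorbed solar power + internal power = radiated power.
Absorbed: α·S·A_cross = 0.59·912·15.21 = 8182 W (cross-section πr²).
Total input = 8182 + 4530 = 12710 W.
Radiated: εσ·A_surf·T⁴ with A_surf = 4πr² = 60.82 m².
T⁴ = 12710/(0.24·5.67×10⁻⁸·60.82) = 1.536×10¹⁰ K⁴.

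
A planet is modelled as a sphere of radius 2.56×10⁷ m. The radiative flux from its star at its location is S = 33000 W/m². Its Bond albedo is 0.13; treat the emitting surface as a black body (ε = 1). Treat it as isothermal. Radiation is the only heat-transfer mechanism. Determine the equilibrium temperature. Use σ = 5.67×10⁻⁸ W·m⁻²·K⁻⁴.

At equilibrium, absorbed power = emitted power.
Absorbing cross-section = πr² = 2.059×10¹⁵ m²; emitting surface = 4πr² = 8.235×10¹⁵ m² (ratio 4).
(1−a)S·A_cross = εσ·A_surf·T⁴  ⇒  T⁴ = (1−a)S/(4σ).
T⁴ = 0.870·33000/(4·5.67×10⁻⁸) = 1.266×10¹¹ K⁴.
T = (1.266×10¹¹)^(1/4).

T ≈ 596 K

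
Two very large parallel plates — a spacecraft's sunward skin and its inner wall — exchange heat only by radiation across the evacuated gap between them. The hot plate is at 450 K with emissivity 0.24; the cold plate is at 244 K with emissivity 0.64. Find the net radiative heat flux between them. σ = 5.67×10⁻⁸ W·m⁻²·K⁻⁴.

q ≈ 449 W/m²

For two infinite grey parallel plates, q = σ(T₁⁴ − T₂⁴)/(1/ε₁ + 1/ε₂ − 1).
T₁⁴ − T₂⁴ = 4.101×10¹⁰ − 3.545×10⁹ = 3.746×10¹⁰ K⁴.
1/ε₁ + 1/ε₂ − 1 = 4.167 + 1.562 − 1 = 4.729.
q = 5.67×10⁻⁸ × 3.746×10¹⁰ / 4.729.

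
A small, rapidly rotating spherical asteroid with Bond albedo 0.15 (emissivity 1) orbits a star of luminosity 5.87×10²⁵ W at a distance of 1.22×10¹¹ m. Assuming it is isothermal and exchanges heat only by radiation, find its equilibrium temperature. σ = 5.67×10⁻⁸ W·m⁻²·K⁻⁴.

T ≈ 185 K

First find the stellar flux at distance d: S = L/(4πd²) = 5.87×10²⁵/(4π·(1.22×10¹¹)²) = 313.8 W/m².
For an isothermal sphere, absorbed (1−a)S·πr² = emitted σ·4πr²·T⁴, so T⁴ = (1−a)S/(4σ).
T⁴ = 0.850·313.8/(4·5.67×10⁻⁸) = 1.176×10⁹ K⁴.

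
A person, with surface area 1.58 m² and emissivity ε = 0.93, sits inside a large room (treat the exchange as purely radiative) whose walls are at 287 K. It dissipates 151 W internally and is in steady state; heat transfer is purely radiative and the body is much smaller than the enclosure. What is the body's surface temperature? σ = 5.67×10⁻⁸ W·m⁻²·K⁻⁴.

For a small grey body in a large enclosure, net radiated power = εσA(T⁴ − T_w⁴).
Steady state: P = εσA(T⁴ − T_w⁴) with A = 1.58 m².
T⁴ = P/(εσA) + T_w⁴ = 151/(0.93·5.67×10⁻⁸·1.580) + (287)⁴
    = 1.812×10⁹ + 6.785×10⁹ = 8.597×10⁹ K⁴.

T ≈ 305 K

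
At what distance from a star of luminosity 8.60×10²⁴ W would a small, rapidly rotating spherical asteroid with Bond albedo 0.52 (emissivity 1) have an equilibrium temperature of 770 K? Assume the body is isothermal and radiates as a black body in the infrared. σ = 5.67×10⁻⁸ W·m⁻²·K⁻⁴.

For an isothermal black-emitting sphere, (1−a)S·πr² = σ·4πr²·T⁴ ⇒ S = 4σT⁴/(1−a).
S = 4·5.67×10⁻⁸·(770)⁴/0.480 = 1.661×10⁵ W/m².
Flux falls as S = L/(4πd²), so d = √(L/(4πS)) = √(8.60×10²⁴/(4π·1.661×10⁵)).

d ≈ 2.03×10⁹ m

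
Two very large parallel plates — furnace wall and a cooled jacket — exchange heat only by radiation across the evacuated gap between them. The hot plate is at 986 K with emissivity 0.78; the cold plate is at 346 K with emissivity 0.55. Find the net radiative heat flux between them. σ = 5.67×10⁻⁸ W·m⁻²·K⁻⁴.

q ≈ 25100 W/m²

For two infinite grey parallel plates, q = σ(T₁⁴ − T₂⁴)/(1/ε₁ + 1/ε₂ − 1).
T₁⁴ − T₂⁴ = 9.452×10¹¹ − 1.433×10¹⁰ = 9.308×10¹¹ K⁴.
1/ε₁ + 1/ε₂ − 1 = 1.282 + 1.818 − 1 = 2.100.
q = 5.67×10⁻⁸ × 9.308×10¹¹ / 2.100.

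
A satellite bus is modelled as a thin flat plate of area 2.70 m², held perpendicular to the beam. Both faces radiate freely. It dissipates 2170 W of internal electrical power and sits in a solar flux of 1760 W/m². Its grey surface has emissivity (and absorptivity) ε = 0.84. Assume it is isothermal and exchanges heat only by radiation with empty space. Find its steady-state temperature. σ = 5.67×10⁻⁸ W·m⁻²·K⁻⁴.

At steady state, absorbed solar power + internal power = radiated power.
Absorbed: α·S·A_cross = 0.84·1760·2.700 = 3992 W (cross-section A).
Total input = 3992 + 2170 = 6162 W.
Radiated: εσ·A_surf·T⁴ with A_surf = 2A = 5.400 m².
T⁴ = 6162/(0.84·5.67×10⁻⁸·5.400) = 2.396×10¹⁰ K⁴.

T ≈ 393 K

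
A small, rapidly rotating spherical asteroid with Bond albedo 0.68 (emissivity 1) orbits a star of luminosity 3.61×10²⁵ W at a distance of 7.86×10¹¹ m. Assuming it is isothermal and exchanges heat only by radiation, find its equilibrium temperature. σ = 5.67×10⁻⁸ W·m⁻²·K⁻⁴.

T ≈ 50.6 K

First find the stellar flux at distance d: S = L/(4πd²) = 3.61×10²⁵/(4π·(7.86×10¹¹)²) = 4.650 W/m².
For an isothermal sphere, absorbed (1−a)S·πr² = emitted σ·4πr²·T⁴, so T⁴ = (1−a)S/(4σ).
T⁴ = 0.320·4.650/(4·5.67×10⁻⁸) = 6.561×10⁶ K⁴.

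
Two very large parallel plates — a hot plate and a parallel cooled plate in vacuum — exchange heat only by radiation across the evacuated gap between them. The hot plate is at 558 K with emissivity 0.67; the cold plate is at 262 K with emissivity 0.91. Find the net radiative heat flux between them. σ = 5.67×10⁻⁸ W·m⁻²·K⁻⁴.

For two infinite grey parallel plates, q = σ(T₁⁴ − T₂⁴)/(1/ε₁ + 1/ε₂ − 1).
T₁⁴ − T₂⁴ = 9.695×10¹⁰ − 4.712×10⁹ = 9.224×10¹⁰ K⁴.
1/ε₁ + 1/ε₂ − 1 = 1.493 + 1.099 − 1 = 1.591.
q = 5.67×10⁻⁸ × 9.224×10¹⁰ / 1.591.

q ≈ 3290 W/m²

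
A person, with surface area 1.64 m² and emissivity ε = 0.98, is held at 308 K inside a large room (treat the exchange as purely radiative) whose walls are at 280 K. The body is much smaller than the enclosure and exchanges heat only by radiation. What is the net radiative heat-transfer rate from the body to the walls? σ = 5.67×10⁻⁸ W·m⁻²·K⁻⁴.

For a small grey body in a large enclosure: P_net = εσA(T_body⁴ − T_wall⁴).
A = 1.64 m²; T_body⁴ − T_wall⁴ = 8.999×10⁹ − 6.147×10⁹ = 2.853×10⁹ K⁴.
|P_net| = 0.98·5.67×10⁻⁸·1.640·2.853×10⁹.

P_net ≈ 260 W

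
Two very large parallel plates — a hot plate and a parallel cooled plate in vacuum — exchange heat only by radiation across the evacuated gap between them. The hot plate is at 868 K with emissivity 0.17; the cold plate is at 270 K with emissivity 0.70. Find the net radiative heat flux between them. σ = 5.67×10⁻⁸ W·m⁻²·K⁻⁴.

For two infinite grey parallel plates, q = σ(T₁⁴ − T₂⁴)/(1/ε₁ + 1/ε₂ − 1).
T₁⁴ − T₂⁴ = 5.676×10¹¹ − 5.314×10⁹ = 5.623×10¹¹ K⁴.
1/ε₁ + 1/ε₂ − 1 = 5.882 + 1.429 − 1 = 6.311.
q = 5.67×10⁻⁸ × 5.623×10¹¹ / 6.311.

q ≈ 5050 W/m²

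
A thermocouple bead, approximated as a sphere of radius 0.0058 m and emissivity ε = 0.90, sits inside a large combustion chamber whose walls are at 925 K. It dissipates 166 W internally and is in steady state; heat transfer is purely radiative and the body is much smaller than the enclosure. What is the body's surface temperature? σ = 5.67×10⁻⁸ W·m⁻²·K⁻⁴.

T ≈ 1700 K

For a small grey body in a large enclosure, net radiated power = εσA(T⁴ − T_w⁴).
Steady state: P = εσA(T⁴ − T_w⁴) with A = 4πr² = 4.227×10⁻⁴ m².
T⁴ = P/(εσA) + T_w⁴ = 166/(0.90·5.67×10⁻⁸·4.227×10⁻⁴) + (925)⁴
    = 7.695×10¹² + 7.321×10¹¹ = 8.427×10¹² K⁴.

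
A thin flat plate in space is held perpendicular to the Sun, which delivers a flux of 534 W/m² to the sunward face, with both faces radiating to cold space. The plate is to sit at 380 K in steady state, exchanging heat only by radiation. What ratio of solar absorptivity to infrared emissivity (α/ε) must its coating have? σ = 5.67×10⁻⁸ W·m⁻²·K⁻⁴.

α/ε ≈ 4.43

Balance: αS·A = εσ·2A·T⁴ ⇒ α/ε = 2σT⁴/S.
α/ε = 2·5.67×10⁻⁸·(380)⁴/534 = 2·5.67×10⁻⁸·2.085×10¹⁰/534.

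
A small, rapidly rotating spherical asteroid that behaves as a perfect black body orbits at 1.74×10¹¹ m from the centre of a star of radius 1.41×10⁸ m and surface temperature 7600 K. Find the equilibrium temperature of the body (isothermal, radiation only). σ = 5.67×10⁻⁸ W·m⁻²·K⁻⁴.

T ≈ 153 K

The star's surface emits σT_*⁴; at distance d the flux is S = σT_*⁴(R_*/d)².
S = 5.67×10⁻⁸·(7600)⁴·(1.41×10⁸/1.74×10¹¹)² = 124.2 W/m².
For an isothermal sphere T⁴ = (1−a)S/(4σ) = 5.477×10⁸ K⁴.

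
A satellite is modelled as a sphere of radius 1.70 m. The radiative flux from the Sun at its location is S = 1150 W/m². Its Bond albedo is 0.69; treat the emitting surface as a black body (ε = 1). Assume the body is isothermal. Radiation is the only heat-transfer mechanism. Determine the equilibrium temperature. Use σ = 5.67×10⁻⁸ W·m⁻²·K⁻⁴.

At equilibrium, absorbed power = emitted power.
Absorbing cross-section = πr² = 9.079 m²; emitting surface = 4πr² = 36.32 m² (ratio 4).
(1−a)S·A_cross = εσ·A_surf·T⁴  ⇒  T⁴ = (1−a)S/(4σ).
T⁴ = 0.310·1150/(4·5.67×10⁻⁸) = 1.572×10⁹ K⁴.
T = (1.572×10⁹)^(1/4).

T ≈ 199 K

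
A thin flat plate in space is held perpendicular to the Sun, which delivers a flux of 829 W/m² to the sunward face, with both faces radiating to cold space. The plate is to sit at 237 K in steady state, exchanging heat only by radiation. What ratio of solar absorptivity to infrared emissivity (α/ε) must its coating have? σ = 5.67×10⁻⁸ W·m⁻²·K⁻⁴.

Balance: αS·A = εσ·2A·T⁴ ⇒ α/ε = 2σT⁴/S.
α/ε = 2·5.67×10⁻⁸·(237)⁴/829 = 2·5.67×10⁻⁸·3.155×10⁹/829.

α/ε ≈ 0.432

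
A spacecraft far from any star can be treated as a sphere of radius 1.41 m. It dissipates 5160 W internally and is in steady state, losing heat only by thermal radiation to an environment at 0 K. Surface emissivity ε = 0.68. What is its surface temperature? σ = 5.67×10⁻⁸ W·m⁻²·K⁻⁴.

T ≈ 271 K

Steady state: internal power = radiated power, P = εσA T⁴.
Radiating area A = 4πr² = 24.98 m².
T⁴ = P/(εσA) = 5160/(0.68·5.67×10⁻⁸·24.98) = 5.357×10⁹ K⁴.
T = (5.357×10⁹)^(1/4).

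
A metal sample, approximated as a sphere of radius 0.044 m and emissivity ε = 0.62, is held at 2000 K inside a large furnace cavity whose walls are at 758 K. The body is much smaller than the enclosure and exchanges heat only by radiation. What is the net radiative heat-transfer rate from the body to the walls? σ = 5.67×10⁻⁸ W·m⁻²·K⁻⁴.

For a small grey body in a large enclosure: P_net = εσA(T_body⁴ − T_wall⁴).
A = 4πr² = 0.02433 m²; T_body⁴ − T_wall⁴ = 1.600×10¹³ − 3.301×10¹¹ = 1.567×10¹³ K⁴.
|P_net| = 0.62·5.67×10⁻⁸·0.02433·1.567×10¹³.

P_net ≈ 13400 W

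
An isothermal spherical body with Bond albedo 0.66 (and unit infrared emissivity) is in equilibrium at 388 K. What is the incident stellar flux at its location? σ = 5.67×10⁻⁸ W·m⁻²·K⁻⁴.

(1−a)S·πr² = σ·4πr²·T⁴ ⇒ S = 4σT⁴/(1−a).
S = 4·5.67×10⁻⁸·2.266×10¹⁰/0.340.

S ≈ 15100 W/m²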